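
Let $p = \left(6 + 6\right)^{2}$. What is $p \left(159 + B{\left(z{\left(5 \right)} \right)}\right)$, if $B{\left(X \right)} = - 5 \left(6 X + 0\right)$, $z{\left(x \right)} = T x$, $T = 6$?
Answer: $-106704$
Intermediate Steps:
$p = 144$ ($p = 12^{2} = 144$)
$z{\left(x \right)} = 6 x$
$B{\left(X \right)} = - 30 X$ ($B{\left(X \right)} = - 5 \cdot 6 X = - 30 X$)
$p \left(159 + B{\left(z{\left(5 \right)} \right)}\right) = 144 \left(159 - 30 \cdot 6 \cdot 5\right) = 144 \left(159 - 900\right) = 144 \left(-741\right) = -106704$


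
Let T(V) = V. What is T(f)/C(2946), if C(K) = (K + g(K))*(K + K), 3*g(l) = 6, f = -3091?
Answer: -281/1579056 ≈ -0.00017795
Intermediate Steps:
g(l) = 2 (g(l) = (⅓)*6 = 2)
C(K) = 2*K*(2 + K) (C(K) = (K + 2)*(K + K) = (2 + K)*(2*K) = 2*K*(2 + K))
T(f)/C(2946) = -3091*1/(5892*(2 + 2946)) = -3091/(2*2946*2948) = -3091/17369616 = -3091*1/17369616 = -281/1579056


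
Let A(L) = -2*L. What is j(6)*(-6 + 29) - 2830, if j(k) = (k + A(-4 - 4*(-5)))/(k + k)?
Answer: -17279/6 ≈ -2879.8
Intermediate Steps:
j(k) = (-32 + k)/(2*k) (j(k) = (k - 2*(-4 - 4*(-5)))/(k + k) = (k - 2*(-4 + 20))/((2*k)) = (k - 2*16)*(1/(2*k)) = (k - 32)*(1/(2*k)) = (-32 + k)*(1/(2*k)) = (-32 + k)/(2*k))
j(6)*(-6 + 29) - 2830 = ((½)*(-32 + 6)/6)*(-6 + 29) - 2830 = ((½)*(⅙)*(-26))*23 - 2830 = -13/6*23 - 2830 = -299/6 - 2830 = -17279/6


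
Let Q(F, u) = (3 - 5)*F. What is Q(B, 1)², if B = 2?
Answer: 16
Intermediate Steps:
Q(F, u) = -2*F
Q(B, 1)² = (-2*2)² = (-4)² = 16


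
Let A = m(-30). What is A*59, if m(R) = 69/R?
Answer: -1357/10 ≈ -135.70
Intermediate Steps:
A = -23/10 (A = 69/(-30) = 69*(-1/30) = -23/10 ≈ -2.3000)
A*59 = -23/10*59 = -1357/10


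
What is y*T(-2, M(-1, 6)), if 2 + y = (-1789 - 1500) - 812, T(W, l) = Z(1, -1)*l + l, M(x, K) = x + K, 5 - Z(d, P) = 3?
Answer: -61545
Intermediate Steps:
Z(d, P) = 2 (Z(d, P) = 5 - 1*3 = 5 - 3 = 2)
M(x, K) = K + x
T(W, l) = 3*l (T(W, l) = 2*l + l = 3*l)
y = -4103 (y = -2 + ((-1789 - 1500) - 812) = -2 + (-3289 - 812) = -2 - 4101 = -4103)
y*T(-2, M(-1, 6)) = -12309*(6 - 1) = -12309*5 = -4103*15 = -61545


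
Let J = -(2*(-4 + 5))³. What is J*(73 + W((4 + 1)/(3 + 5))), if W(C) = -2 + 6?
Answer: -616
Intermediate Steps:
W(C) = 4
J = -8 (J = -(2*1)³ = -1*2³ = -1*8 = -8)
J*(73 + W((4 + 1)/(3 + 5))) = -8*(73 + 4) = -8*77 = -616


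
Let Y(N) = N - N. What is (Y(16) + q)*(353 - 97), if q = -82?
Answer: -20992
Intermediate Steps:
Y(N) = 0
(Y(16) + q)*(353 - 97) = (0 - 82)*(353 - 97) = -82*256 = -20992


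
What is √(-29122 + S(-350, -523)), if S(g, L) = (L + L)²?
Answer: √1064994 ≈ 1032.0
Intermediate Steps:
S(g, L) = 4*L² (S(g, L) = (2*L)² = 4*L²)
√(-29122 + S(-350, -523)) = √(-29122 + 4*(-523)²) = √(-29122 + 4*273529) = √(-29122 + 1094116) = √1064994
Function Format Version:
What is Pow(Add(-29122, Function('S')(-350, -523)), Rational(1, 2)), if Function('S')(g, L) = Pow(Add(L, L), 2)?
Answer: Pow(1064994, Rational(1, 2)) ≈ 1032.0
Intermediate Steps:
Function('S')(g, L) = Mul(4, Pow(L, 2)) (Function('S')(g, L) = Pow(Mul(2, L), 2) = Mul(4, Pow(L, 2)))
Pow(Add(-29122, Function('S')(-350, -523)), Rational(1, 2)) = Pow(Add(-29122, Mul(4, Pow(-523, 2))), Rational(1, 2)) = Pow(Add(-29122, Mul(4, 273529)), Rational(1, 2)) = Pow(Add(-29122, 1094116), Rational(1, 2)) = Pow(1064994, Rational(1, 2))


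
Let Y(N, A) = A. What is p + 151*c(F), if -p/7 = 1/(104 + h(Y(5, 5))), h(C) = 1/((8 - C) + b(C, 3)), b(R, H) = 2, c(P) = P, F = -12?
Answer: -944087/521 ≈ -1812.1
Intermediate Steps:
h(C) = 1/(10 - C) (h(C) = 1/((8 - C) + 2) = 1/(10 - C))
p = -35/521 (p = -7/(104 + 1/(10 - 1*5)) = -7/(104 + 1/(10 - 5)) = -7/(104 + 1/5) = -7/521/5 = -7*5/521 = -35/521 ≈ -0.067178)
p + 151*c(F) = -35/521 + 151*(-12) = -35/521 - 1812 = -944087/521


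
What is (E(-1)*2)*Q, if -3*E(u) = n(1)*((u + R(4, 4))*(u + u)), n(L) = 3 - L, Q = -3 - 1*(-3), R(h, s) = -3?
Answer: 0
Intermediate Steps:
Q = 0 (Q = -3 + 3 = 0)
E(u) = -4*u*(-3 + u)/3 (E(u) = -(3 - 1*1)*(u - 3)*(u + u)/3 = -(3 - 1)*(-3 + u)*(2*u)/3 = -2*2*u*(-3 + u)/3 = -4*u*(-3 + u)/3)
(E(-1)*2)*Q = (((4/3)*(-1)*(3 - 1*(-1)))*2)*0 = (((4/3)*(-1)*(3 + 1))*2)*0 = (((4/3)*(-1)*4)*2)*0 = -16/3*2*0 = -32/3*0 = 0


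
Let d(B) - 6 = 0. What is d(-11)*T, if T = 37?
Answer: 222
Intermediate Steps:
d(B) = 6 (d(B) = 6 + 0 = 6)
d(-11)*T = 6*37 = 222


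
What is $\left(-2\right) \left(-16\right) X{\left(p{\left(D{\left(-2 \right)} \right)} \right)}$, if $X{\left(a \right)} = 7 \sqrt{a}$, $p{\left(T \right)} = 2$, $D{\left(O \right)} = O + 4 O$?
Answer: $224 \sqrt{2} \approx 316.78$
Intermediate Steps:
$D{\left(O \right)} = 5 O$
$\left(-2\right) \left(-16\right) X{\left(p{\left(D{\left(-2 \right)} \right)} \right)} = \left(-2\right) \left(-16\right) 7 \sqrt{2} = 32 \cdot 7 \sqrt{2} = 224 \sqrt{2}$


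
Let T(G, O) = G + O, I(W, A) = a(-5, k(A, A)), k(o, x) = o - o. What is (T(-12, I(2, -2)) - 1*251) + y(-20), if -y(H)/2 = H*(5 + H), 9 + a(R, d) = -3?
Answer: -875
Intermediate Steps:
k(o, x) = 0
a(R, d) = -12 (a(R, d) = -9 - 3 = -12)
I(W, A) = -12
y(H) = -2*H*(5 + H)
(T(-12, I(2, -2)) - 1*251) + y(-20) = ((-12 - 12) - 1*251) - 2*(-20)*(5 - 20) = (-24 - 251) - 2*(-20)*(-15) = -275 - 600 = -875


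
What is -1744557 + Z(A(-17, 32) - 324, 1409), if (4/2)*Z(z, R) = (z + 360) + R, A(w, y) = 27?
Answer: -1743821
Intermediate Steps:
Z(z, R) = 180 + R/2 + z/2 (Z(z, R) = ((z + 360) + R)/2 = ((360 + z) + R)/2 = (360 + R + z)/2 = 180 + R/2 + z/2)
-1744557 + Z(A(-17, 32) - 324, 1409) = -1744557 + (180 + (½)*1409 + (27 - 324)/2) = -1744557 + (180 + 1409/2 + (½)*(-297)) = -1744557 + (180 + 1409/2 - 297/2) = -1744557 + 736 = -1743821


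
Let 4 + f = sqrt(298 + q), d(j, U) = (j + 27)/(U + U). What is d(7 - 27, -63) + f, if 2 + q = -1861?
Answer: -73/18 + I*sqrt(1565) ≈ -4.0556 + 39.56*I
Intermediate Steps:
d(j, U) = (27 + j)/(2*U) (d(j, U) = (27 + j)/((2*U)) = (27 + j)*(1/(2*U)) = (27 + j)/(2*U))
q = -1863 (q = -2 - 1861 = -1863)
f = -4 + I*sqrt(1565) (f = -4 + sqrt(298 - 1863) = -4 + sqrt(-1565) = -4 + I*sqrt(1565) ≈ -4.0 + 39.56*I)
d(7 - 27, -63) + f = (1/2)*(27 + (7 - 27))/(-63) + (-4 + I*sqrt(1565)) = (1/2)*(-1/63)*(27 - 20) + (-4 + I*sqrt(1565)) = (1/2)*(-1/63)*7 + (-4 + I*sqrt(1565)) = -1/18 + (-4 + I*sqrt(1565)) = -73/18 + I*sqrt(1565)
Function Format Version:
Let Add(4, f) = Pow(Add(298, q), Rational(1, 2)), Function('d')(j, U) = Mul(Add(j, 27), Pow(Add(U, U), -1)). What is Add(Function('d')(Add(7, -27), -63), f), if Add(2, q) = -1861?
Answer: Add(Rational(-73, 18), Mul(I, Pow(1565, Rational(1, 2)))) ≈ Add(-4.0556, Mul(39.560, I))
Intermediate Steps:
Function('d')(j, U) = Mul(Rational(1, 2), Pow(U, -1), Add(27, j)) (Function('d')(j, U) = Mul(Add(27, j), Pow(Mul(2, U), -1)) = Mul(Add(27, j), Mul(Rational(1, 2), Pow(U, -1))) = Mul(Rational(1, 2), Pow(U, -1), Add(27, j)))
q = -1863 (q = Add(-2, -1861) = -1863)
f = Add(-4, Mul(I, Pow(1565, Rational(1, 2)))) (f = Add(-4, Pow(Add(298, -1863), Rational(1, 2))) = Add(-4, Pow(-1565, Rational(1, 2))) = Add(-4, Mul(I, Pow(1565, Rational(1, 2)))) ≈ Add(-4.0000, Mul(39.560, I)))
Add(Function('d')(Add(7, -27), -63), f) = Add(Mul(Rational(1, 2), Pow(-63, -1), Add(27, Add(7, -27))), Add(-4, Mul(I, Pow(1565, Rational(1, 2))))) = Add(Mul(Rational(1, 2), Rational(-1, 63), Add(27, -20)), Add(-4, Mul(I, Pow(1565, Rational(1, 2))))) = Add(Mul(Rational(1, 2), Rational(-1, 63), 7), Add(-4, Mul(I, Pow(1565, Rational(1, 2))))) = Add(Rational(-1, 18), Add(-4, Mul(I, Pow(1565, Rational(1, 2))))) = Add(Rational(-73, 18), Mul(I, Pow(1565, Rational(1, 2))))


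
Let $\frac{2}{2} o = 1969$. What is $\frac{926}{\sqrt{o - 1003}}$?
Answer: $\frac{463 \sqrt{966}}{483} \approx 29.794$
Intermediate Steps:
$o = 1969$
$\frac{926}{\sqrt{o - 1003}} = \frac{926}{\sqrt{1969 - 1003}} = \frac{926}{\sqrt{966}} = 926 \frac{\sqrt{966}}{966} = \frac{463 \sqrt{966}}{483}$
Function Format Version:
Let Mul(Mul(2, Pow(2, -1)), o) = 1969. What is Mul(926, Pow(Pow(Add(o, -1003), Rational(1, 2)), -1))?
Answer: Mul(Rational(463, 483), Pow(966, Rational(1, 2))) ≈ 29.794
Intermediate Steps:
o = 1969
Mul(926, Pow(Pow(Add(o, -1003), Rational(1, 2)), -1)) = Mul(926, Pow(Pow(Add(1969, -1003), Rational(1, 2)), -1)) = Mul(926, Pow(Pow(966, Rational(1, 2)), -1)) = Mul(926, Mul(Rational(1, 966), Pow(966, Rational(1, 2)))) = Mul(Rational(463, 483), Pow(966, Rational(1, 2)))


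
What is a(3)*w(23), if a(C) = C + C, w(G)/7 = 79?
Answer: 3318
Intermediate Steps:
w(G) = 553 (w(G) = 7*79 = 553)
a(C) = 2*C
a(3)*w(23) = (2*3)*553 = 6*553 = 3318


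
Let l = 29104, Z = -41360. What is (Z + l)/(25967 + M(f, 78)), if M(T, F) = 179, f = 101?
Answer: -6128/13073 ≈ -0.46875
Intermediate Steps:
(Z + l)/(25967 + M(f, 78)) = (-41360 + 29104)/(25967 + 179) = -12256/26146 = -12256*1/26146 = -6128/13073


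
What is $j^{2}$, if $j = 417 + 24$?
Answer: $194481$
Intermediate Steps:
$j = 441$
$j^{2} = 441^{2} = 194481$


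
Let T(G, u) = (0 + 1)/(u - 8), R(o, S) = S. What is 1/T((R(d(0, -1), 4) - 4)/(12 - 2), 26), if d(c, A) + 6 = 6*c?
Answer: 18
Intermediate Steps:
d(c, A) = -6 + 6*c
T(G, u) = 1/(-8 + u)
1/T((R(d(0, -1), 4) - 4)/(12 - 2), 26) = 1/(1/(-8 + 26)) = 1/(1/18) = 18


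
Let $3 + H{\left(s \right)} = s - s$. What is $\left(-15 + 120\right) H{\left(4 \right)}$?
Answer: $-315$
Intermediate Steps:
$H{\left(s \right)} = -3$ ($H{\left(s \right)} = -3 + \left(s - s\right) = -3 + 0 = -3$)
$\left(-15 + 120\right) H{\left(4 \right)} = \left(-15 + 120\right) \left(-3\right) = 105 \left(-3\right) = -315$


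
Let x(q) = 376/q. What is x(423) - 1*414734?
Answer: -3732598/9 ≈ -4.1473e+5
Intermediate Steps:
x(423) - 1*414734 = 376/423 - 1*414734 = 376*(1/423) - 414734 = 8/9 - 414734 = -3732598/9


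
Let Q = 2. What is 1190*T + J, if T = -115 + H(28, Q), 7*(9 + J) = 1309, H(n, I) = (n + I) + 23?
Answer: -73602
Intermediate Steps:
H(n, I) = 23 + I + n (H(n, I) = (I + n) + 23 = 23 + I + n)
J = 178 (J = -9 + (⅐)*1309 = -9 + 187 = 178)
T = -62 (T = -115 + (23 + 2 + 28) = -115 + 53 = -62)
1190*T + J = 1190*(-62) + 178 = -73780 + 178 = -73602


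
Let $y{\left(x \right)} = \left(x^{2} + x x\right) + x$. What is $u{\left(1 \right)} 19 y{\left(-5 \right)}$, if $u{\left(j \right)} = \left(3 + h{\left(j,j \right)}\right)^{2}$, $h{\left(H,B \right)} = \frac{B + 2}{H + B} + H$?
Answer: $\frac{103455}{4} \approx 25864.0$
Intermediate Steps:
$h{\left(H,B \right)} = H + \frac{2 + B}{B + H}$ ($h{\left(H,B \right)} = \frac{2 + B}{B + H} + H = H + \frac{2 + B}{B + H}$)
$u{\left(j \right)} = \left(3 + \frac{2 + j + 2 j^{2}}{2 j}\right)^{2}$ ($u{\left(j \right)} = \left(3 + \frac{2 + j + j^{2} + j j}{j + j}\right)^{2} = \left(3 + \frac{2 + j + j^{2} + j^{2}}{2 j}\right)^{2} = \left(3 + \frac{1}{2 j} \left(2 + j + 2 j^{2}\right)\right)^{2} = \left(3 + \frac{2 + j + 2 j^{2}}{2 j}\right)^{2}$)
$y{\left(x \right)} = x + 2 x^{2}$ ($y{\left(x \right)} = \left(x^{2} + x^{2}\right) + x = 2 x^{2} + x = x + 2 x^{2}$)
$u{\left(1 \right)} 19 y{\left(-5 \right)} = \frac{\left(2 + 2 \cdot 1^{2} + 7 \cdot 1\right)^{2}}{4 \cdot 1} \cdot 19 \left(- 5 \left(1 + 2 \left(-5\right)\right)\right) = \frac{1}{4} \cdot 1 \left(2 + 2 \cdot 1 + 7\right)^{2} \cdot 19 \left(- 5 \left(1 - 10\right)\right) = \frac{1}{4} \cdot 1 \left(2 + 2 + 7\right)^{2} \cdot 19 \left(\left(-5\right) \left(-9\right)\right) = \frac{1}{4} \cdot 1 \cdot 11^{2} \cdot 19 \cdot 45 = \frac{1}{4} \cdot 1 \cdot 121 \cdot 19 \cdot 45 = \frac{121}{4} \cdot 19 \cdot 45 = \frac{2299}{4} \cdot 45 = \frac{103455}{4}$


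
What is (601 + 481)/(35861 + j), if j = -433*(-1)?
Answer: 541/18147 ≈ 0.029812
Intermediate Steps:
j = 433
(601 + 481)/(35861 + j) = (601 + 481)/(35861 + 433) = 1082/36294 = 1082*(1/36294) = 541/18147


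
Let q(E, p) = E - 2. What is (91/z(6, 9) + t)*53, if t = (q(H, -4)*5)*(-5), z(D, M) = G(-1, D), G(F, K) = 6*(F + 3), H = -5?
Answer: 116123/12 ≈ 9676.9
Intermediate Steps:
G(F, K) = 18 + 6*F (G(F, K) = 6*(3 + F) = 18 + 6*F)
z(D, M) = 12 (z(D, M) = 18 + 6*(-1) = 18 - 6 = 12)
q(E, p) = -2 + E
t = 175 (t = ((-2 - 5)*5)*(-5) = -7*5*(-5) = -35*(-5) = 175)
(91/z(6, 9) + t)*53 = (91/12 + 175)*53 = (2191/12)*53 = 116123/12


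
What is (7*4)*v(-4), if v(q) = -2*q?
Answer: 224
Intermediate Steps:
(7*4)*v(-4) = (7*4)*(-2*(-4)) = 28*8 = 224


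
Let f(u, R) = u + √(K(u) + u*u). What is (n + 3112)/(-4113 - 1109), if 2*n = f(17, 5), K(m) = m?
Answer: -6241/10444 - 3*√34/10444 ≈ -0.59924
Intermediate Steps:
f(u, R) = u + √(u + u²) (f(u, R) = u + √(u + u*u) = u + √(u + u²))
n = 17/2 + 3*√34/2 (n = (17 + √(17*(1 + 17)))/2 = (17 + √(17*18))/2 = (17 + √306)/2 = (17 + 3*√34)/2 = 17/2 + 3*√34/2 ≈ 17.246)
(n + 3112)/(-4113 - 1109) = ((17/2 + 3*√34/2) + 3112)/(-4113 - 1109) = (6241/2 + 3*√34/2)/(-5222) = (6241/2 + 3*√34/2)*(-1/5222) = -6241/10444 - 3*√34/10444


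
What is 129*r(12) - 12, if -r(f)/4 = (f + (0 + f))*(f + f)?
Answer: -297228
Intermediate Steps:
r(f) = -16*f² (r(f) = -4*(f + (0 + f))*(f + f) = -4*(f + f)*2*f = -4*2*f*2*f = -16*f²)
129*r(12) - 12 = 129*(-16*12²) - 12 = 129*(-16*144) - 12 = 129*(-2304) - 12 = -297216 - 12 = -297228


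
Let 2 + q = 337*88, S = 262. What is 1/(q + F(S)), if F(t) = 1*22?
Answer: 1/29676 ≈ 3.3697e-5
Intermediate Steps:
q = 29654 (q = -2 + 337*88 = -2 + 29656 = 29654)
F(t) = 22
1/(q + F(S)) = 1/(29654 + 22) = 1/29676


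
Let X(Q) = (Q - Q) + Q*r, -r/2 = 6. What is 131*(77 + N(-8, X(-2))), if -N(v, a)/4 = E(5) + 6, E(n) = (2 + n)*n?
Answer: -11397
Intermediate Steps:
E(n) = n*(2 + n)
r = -12 (r = -2*6 = -12)
X(Q) = -12*Q (X(Q) = (Q - Q) + Q*(-12) = 0 - 12*Q = -12*Q)
N(v, a) = -164 (N(v, a) = -4*(5*(2 + 5) + 6) = -4*(5*7 + 6) = -4*(35 + 6) = -4*41 = -164)
131*(77 + N(-8, X(-2))) = 131*(77 - 164) = 131*(-87) = -11397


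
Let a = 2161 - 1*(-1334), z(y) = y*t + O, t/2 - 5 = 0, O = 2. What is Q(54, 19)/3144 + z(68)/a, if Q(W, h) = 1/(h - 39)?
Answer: 2858711/14651040 ≈ 0.19512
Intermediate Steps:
t = 10 (t = 10 + 2*0 = 10 + 0 = 10)
z(y) = 2 + 10*y (z(y) = y*10 + 2 = 10*y + 2 = 2 + 10*y)
Q(W, h) = 1/(-39 + h)
a = 3495 (a = 2161 + 1334 = 3495)
Q(54, 19)/3144 + z(68)/a = 1/((-39 + 19)*3144) + (2 + 10*68)/3495 = (1/3144)/(-20) + (2 + 680)*(1/3495) = -1/20*1/3144 + 682*(1/3495) = -1/62880 + 682/3495 = 2858711/14651040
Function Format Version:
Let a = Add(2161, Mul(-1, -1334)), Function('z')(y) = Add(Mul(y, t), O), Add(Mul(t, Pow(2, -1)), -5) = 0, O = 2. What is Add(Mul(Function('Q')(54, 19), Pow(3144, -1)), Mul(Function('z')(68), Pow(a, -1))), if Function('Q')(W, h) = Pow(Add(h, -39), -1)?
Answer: Rational(2858711, 14651040) ≈ 0.19512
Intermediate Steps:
t = 10 (t = Add(10, Mul(2, 0)) = Add(10, 0) = 10)
Function('z')(y) = Add(2, Mul(10, y)) (Function('z')(y) = Add(Mul(y, 10), 2) = Add(Mul(10, y), 2) = Add(2, Mul(10, y)))
Function('Q')(W, h) = Pow(Add(-39, h), -1)
a = 3495 (a = Add(2161, 1334) = 3495)
Add(Mul(Function('Q')(54, 19), Pow(3144, -1)), Mul(Function('z')(68), Pow(a, -1))) = Add(Mul(Pow(Add(-39, 19), -1), Pow(3144, -1)), Mul(Add(2, Mul(10, 68)), Pow(3495, -1))) = Add(Mul(Pow(-20, -1), Rational(1, 3144)), Mul(Add(2, 680), Rational(1, 3495))) = Add(Mul(Rational(-1, 20), Rational(1, 3144)), Mul(682, Rational(1, 3495))) = Add(Rational(-1, 62880), Rational(682, 3495)) = Rational(2858711, 14651040)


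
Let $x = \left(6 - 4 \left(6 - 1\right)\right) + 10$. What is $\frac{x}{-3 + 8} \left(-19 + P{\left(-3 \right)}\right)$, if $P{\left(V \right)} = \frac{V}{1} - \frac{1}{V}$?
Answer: $\frac{52}{3} \approx 17.333$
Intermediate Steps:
$P{\left(V \right)} = V - \frac{1}{V}$ ($P{\left(V \right)} = V 1 - \frac{1}{V} = V - \frac{1}{V}$)
$x = -4$ ($x = \left(6 - 20\right) + 10 = -14 + 10 = -4$)
$\frac{x}{-3 + 8} \left(-19 + P{\left(-3 \right)}\right) = - \frac{4}{-3 + 8} \left(-19 - \frac{8}{3}\right) = - \frac{4}{5} \left(-19 - \frac{8}{3}\right) = \left(-4\right) \frac{1}{5} \left(-19 + \left(-3 + \frac{1}{3}\right)\right) = - \frac{4 \left(-19 - \frac{8}{3}\right)}{5} = \left(- \frac{4}{5}\right) \left(- \frac{65}{3}\right) = \frac{52}{3}$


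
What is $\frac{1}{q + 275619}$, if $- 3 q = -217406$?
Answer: $\frac{3}{1044263} \approx 2.8728 \cdot 10^{-6}$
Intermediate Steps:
$q = \frac{217406}{3}$ ($q = \left(- \frac{1}{3}\right) \left(-217406\right) = \frac{217406}{3} \approx 72469.0$)
$\frac{1}{q + 275619} = \frac{1}{\frac{217406}{3} + 275619} = \frac{1}{\frac{1044263}{3}} = \frac{3}{1044263}$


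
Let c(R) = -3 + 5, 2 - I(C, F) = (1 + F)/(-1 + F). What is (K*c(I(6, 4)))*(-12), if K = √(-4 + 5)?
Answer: -24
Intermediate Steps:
I(C, F) = 2 - (1 + F)/(-1 + F)
K = 1 (K = √1 = 1)
c(R) = 2
(K*c(I(6, 4)))*(-12) = (1*2)*(-12) = 2*(-12) = -24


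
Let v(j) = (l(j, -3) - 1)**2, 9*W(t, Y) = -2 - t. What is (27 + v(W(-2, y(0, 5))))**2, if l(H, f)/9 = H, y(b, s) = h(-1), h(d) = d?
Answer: 784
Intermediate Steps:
y(b, s) = -1
W(t, Y) = -2/9 - t/9 (W(t, Y) = (-2 - t)/9 = -2/9 - t/9)
l(H, f) = 9*H
v(j) = (-1 + 9*j)**2 (v(j) = (9*j - 1)**2 = (-1 + 9*j)**2)
(27 + v(W(-2, y(0, 5))))**2 = (27 + (-1 + 9*(-2/9 - 1/9*(-2)))**2)**2 = (27 + (-1 + 9*(-2/9 + 2/9))**2)**2 = (27 + (-1 + 9*0)**2)**2 = (27 + (-1 + 0)**2)**2 = (27 + (-1)**2)**2 = (27 + 1)**2 = 28**2 = 784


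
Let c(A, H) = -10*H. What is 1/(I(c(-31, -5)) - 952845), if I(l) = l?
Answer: -1/952795 ≈ -1.0495e-6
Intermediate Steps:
1/(I(c(-31, -5)) - 952845) = 1/(-10*(-5) - 952845) = 1/(50 - 952845) = 1/(-952795) = -1/952795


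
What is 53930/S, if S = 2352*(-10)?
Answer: -5393/2352 ≈ -2.2929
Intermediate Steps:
S = -23520
53930/S = 53930/(-23520) = 53930*(-1/23520) = -5393/2352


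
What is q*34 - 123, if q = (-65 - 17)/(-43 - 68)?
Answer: -10865/111 ≈ -97.883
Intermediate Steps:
q = 82/111 (q = -82/(-111) = -82*(-1/111) = 82/111 ≈ 0.73874)
q*34 - 123 = (82/111)*34 - 123 = 2788/111 - 123 = -10865/111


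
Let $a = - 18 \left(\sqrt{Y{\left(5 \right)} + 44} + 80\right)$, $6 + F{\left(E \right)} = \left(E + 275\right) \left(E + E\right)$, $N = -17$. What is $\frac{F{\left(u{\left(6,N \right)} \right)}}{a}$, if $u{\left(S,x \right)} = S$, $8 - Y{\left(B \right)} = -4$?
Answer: $- \frac{1870}{793} + \frac{187 \sqrt{14}}{3172} \approx -2.1376$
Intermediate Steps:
$Y{\left(B \right)} = 12$ ($Y{\left(B \right)} = 8 - -4 = 8 + 4 = 12$)
$F{\left(E \right)} = -6 + 2 E \left(275 + E\right)$ ($F{\left(E \right)} = -6 + \left(E + 275\right) \left(E + E\right) = -6 + \left(275 + E\right) 2 E = -6 + 2 E \left(275 + E\right)$)
$a = -1440 - 36 \sqrt{14}$ ($a = - 18 \left(\sqrt{12 + 44} + 80\right) = - 18 \left(\sqrt{56} + 80\right) = - 18 \left(2 \sqrt{14} + 80\right) = - 18 \left(80 + 2 \sqrt{14}\right) = -1440 - 36 \sqrt{14} \approx -1574.7$)
$\frac{F{\left(u{\left(6,N \right)} \right)}}{a} = \frac{-6 + 2 \cdot 6^{2} + 550 \cdot 6}{-1440 - 36 \sqrt{14}} = \frac{-6 + 2 \cdot 36 + 3300}{-1440 - 36 \sqrt{14}} = \frac{-6 + 72 + 3300}{-1440 - 36 \sqrt{14}} = \frac{3366}{-1440 - 36 \sqrt{14}}$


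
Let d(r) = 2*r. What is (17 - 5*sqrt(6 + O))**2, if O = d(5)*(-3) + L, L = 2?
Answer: (17 - 5*I*sqrt(22))**2 ≈ -261.0 - 797.37*I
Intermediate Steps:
O = -28 (O = (2*5)*(-3) + 2 = 10*(-3) + 2 = -30 + 2 = -28)
(17 - 5*sqrt(6 + O))**2 = (17 - 5*sqrt(6 - 28))**2 = (17 - 5*I*sqrt(22))**2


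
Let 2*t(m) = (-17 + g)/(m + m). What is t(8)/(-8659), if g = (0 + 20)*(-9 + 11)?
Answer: -23/277088 ≈ -8.3006e-5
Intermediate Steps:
g = 40 (g = 20*2 = 40)
t(m) = 23/(4*m) (t(m) = ((-17 + 40)/(m + m))/2 = (23/((2*m)))/2 = (23*(1/(2*m)))/2 = (23/(2*m))/2 = 23/(4*m))
t(8)/(-8659) = ((23/4)/8)/(-8659) = ((23/4)*(⅛))*(-1/8659) = (23/32)*(-1/8659) = -23/277088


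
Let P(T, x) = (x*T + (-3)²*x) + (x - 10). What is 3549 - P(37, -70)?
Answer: 6849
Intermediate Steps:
P(T, x) = -10 + 10*x + T*x (P(T, x) = (T*x + 9*x) + (-10 + x) = (9*x + T*x) + (-10 + x) = -10 + 10*x + T*x)
3549 - P(37, -70) = 3549 - (-10 + 10*(-70) + 37*(-70)) = 3549 - (-10 - 700 - 2590) = 3549 - 1*(-3300) = 3549 + 3300 = 6849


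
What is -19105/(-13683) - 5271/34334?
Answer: 583827977/469792122 ≈ 1.2427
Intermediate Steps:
-19105/(-13683) - 5271/34334 = -19105*(-1/13683) - 5271*1/34334 = 19105/13683 - 5271/34334 = 583827977/469792122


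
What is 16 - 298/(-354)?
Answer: 2981/177 ≈ 16.842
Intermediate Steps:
16 - 298/(-354) = 16 - 1/354*(-298) = 16 + 149/177 = 2981/177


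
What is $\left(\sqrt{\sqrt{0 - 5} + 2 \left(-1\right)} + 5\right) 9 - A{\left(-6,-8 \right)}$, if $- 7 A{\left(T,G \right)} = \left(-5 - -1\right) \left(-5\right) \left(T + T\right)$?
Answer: $\frac{75}{7} + 9 \sqrt{-2 + i \sqrt{5}} \approx 17.078 + 14.23 i$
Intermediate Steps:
$A{\left(T,G \right)} = - \frac{40 T}{7}$ ($A{\left(T,G \right)} = - \frac{\left(-5 - -1\right) \left(-5\right) \left(T + T\right)}{7} = - \frac{\left(-5 + 1\right) \left(-5\right) 2 T}{7} = - \frac{\left(-4\right) \left(-5\right) 2 T}{7} = - \frac{20 \cdot 2 T}{7} = - \frac{40 T}{7}$)
$\left(\sqrt{\sqrt{0 - 5} + 2 \left(-1\right)} + 5\right) 9 - A{\left(-6,-8 \right)} = \left(\sqrt{\sqrt{0 - 5} + 2 \left(-1\right)} + 5\right) 9 - \left(- \frac{40}{7}\right) \left(-6\right) = \left(\sqrt{\sqrt{-5} - 2} + 5\right) 9 - \frac{240}{7} = \left(\sqrt{i \sqrt{5} - 2} + 5\right) 9 - \frac{240}{7} = \left(\sqrt{-2 + i \sqrt{5}} + 5\right) 9 - \frac{240}{7} = \left(5 + \sqrt{-2 + i \sqrt{5}}\right) 9 - \frac{240}{7} = \left(45 + 9 \sqrt{-2 + i \sqrt{5}}\right) - \frac{240}{7} = \frac{75}{7} + 9 \sqrt{-2 + i \sqrt{5}}$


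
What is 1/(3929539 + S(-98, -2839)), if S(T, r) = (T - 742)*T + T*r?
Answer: 1/4290081 ≈ 2.3310e-7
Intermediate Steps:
S(T, r) = T*r + T*(-742 + T) (S(T, r) = (-742 + T)*T + T*r = T*(-742 + T) + T*r = T*r + T*(-742 + T))
1/(3929539 + S(-98, -2839)) = 1/(3929539 - 98*(-742 - 98 - 2839)) = 1/(3929539 - 98*(-3679)) = 1/(3929539 + 360542) = 1/4290081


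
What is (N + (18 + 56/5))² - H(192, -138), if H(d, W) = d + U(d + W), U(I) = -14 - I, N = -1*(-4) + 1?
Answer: 26141/25 ≈ 1045.6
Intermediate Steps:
N = 5 (N = 4 + 1 = 5)
H(d, W) = -14 - W (H(d, W) = d + (-14 - (d + W)) = d + (-14 - (W + d)) = d + (-14 + (-W - d)) = d + (-14 - W - d) = -14 - W)
(N + (18 + 56/5))² - H(192, -138) = (5 + (18 + 56/5))² - (-14 - 1*(-138)) = (5 + (18 + 56*(⅕)))² - (-14 + 138) = (5 + (18 + 56/5))² - 1*124 = (5 + 146/5)² - 124 = (171/5)² - 124 = 29241/25 - 124 = 26141/25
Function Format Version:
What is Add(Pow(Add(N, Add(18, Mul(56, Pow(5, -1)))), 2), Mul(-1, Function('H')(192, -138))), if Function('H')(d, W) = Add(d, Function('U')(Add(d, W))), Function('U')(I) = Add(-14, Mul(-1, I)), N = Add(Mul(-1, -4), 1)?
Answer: Rational(26141, 25) ≈ 1045.6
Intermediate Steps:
N = 5 (N = Add(4, 1) = 5)
Function('H')(d, W) = Add(-14, Mul(-1, W)) (Function('H')(d, W) = Add(d, Add(-14, Mul(-1, Add(d, W)))) = Add(d, Add(-14, Mul(-1, Add(W, d)))) = Add(d, Add(-14, Add(Mul(-1, W), Mul(-1, d)))) = Add(d, Add(-14, Mul(-1, W), Mul(-1, d))) = Add(-14, Mul(-1, W)))
Add(Pow(Add(N, Add(18, Mul(56, Pow(5, -1)))), 2), Mul(-1, Function('H')(192, -138))) = Add(Pow(Add(5, Add(18, Mul(56, Pow(5, -1)))), 2), Mul(-1, Add(-14, Mul(-1, -138)))) = Add(Pow(Add(5, Add(18, Mul(56, Rational(1, 5)))), 2), Mul(-1, Add(-14, 138))) = Add(Pow(Add(5, Add(18, Rational(56, 5))), 2), Mul(-1, 124)) = Add(Pow(Add(5, Rational(146, 5)), 2), -124) = Add(Pow(Rational(171, 5), 2), -124) = Add(Rational(29241, 25), -124) = Rational(26141, 25)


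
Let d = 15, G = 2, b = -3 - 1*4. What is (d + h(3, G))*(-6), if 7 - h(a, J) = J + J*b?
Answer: -204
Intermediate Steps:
b = -7 (b = -3 - 4 = -7)
h(a, J) = 7 + 6*J (h(a, J) = 7 - (J + J*(-7)) = 7 - (J - 7*J) = 7 - (-6)*J = 7 + 6*J)
(d + h(3, G))*(-6) = (15 + (7 + 6*2))*(-6) = (15 + (7 + 12))*(-6) = (15 + 19)*(-6) = 34*(-6) = -204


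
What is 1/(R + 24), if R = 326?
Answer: 1/350 ≈ 0.0028571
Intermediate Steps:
1/(R + 24) = 1/(326 + 24) = 1/350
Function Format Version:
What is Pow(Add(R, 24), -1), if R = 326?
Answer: Rational(1, 350) ≈ 0.0028571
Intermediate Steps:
Pow(Add(R, 24), -1) = Pow(Add(326, 24), -1) = Pow(350, -1) = Rational(1, 350)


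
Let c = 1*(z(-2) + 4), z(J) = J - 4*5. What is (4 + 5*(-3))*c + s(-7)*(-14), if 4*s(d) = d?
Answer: 445/2 ≈ 222.50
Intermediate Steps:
s(d) = d/4
z(J) = -20 + J (z(J) = J - 20 = -20 + J)
c = -18 (c = 1*((-20 - 2) + 4) = 1*(-22 + 4) = 1*(-18) = -18)
(4 + 5*(-3))*c + s(-7)*(-14) = (4 + 5*(-3))*(-18) + ((¼)*(-7))*(-14) = (4 - 15)*(-18) - 7/4*(-14) = -11*(-18) + 49/2 = 198 + 49/2 = 445/2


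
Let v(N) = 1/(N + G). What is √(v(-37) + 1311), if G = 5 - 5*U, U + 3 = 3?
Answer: √83902/8 ≈ 36.207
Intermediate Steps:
U = 0 (U = -3 + 3 = 0)
G = 5 (G = 5 - 5*0 = 5 + 0 = 5)
v(N) = 1/(5 + N) (v(N) = 1/(N + 5) = 1/(5 + N))
√(v(-37) + 1311) = √(1/(5 - 37) + 1311) = √(1/(-32) + 1311) = √(-1/32 + 1311) = √(41951/32) = √83902/8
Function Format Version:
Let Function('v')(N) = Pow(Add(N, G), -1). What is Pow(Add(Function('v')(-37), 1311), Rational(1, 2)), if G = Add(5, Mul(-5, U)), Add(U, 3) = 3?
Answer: Mul(Rational(1, 8), Pow(83902, Rational(1, 2))) ≈ 36.207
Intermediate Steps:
U = 0 (U = Add(-3, 3) = 0)
G = 5 (G = Add(5, Mul(-5, 0)) = Add(5, 0) = 5)
Function('v')(N) = Pow(Add(5, N), -1) (Function('v')(N) = Pow(Add(N, 5), -1) = Pow(Add(5, N), -1))
Pow(Add(Function('v')(-37), 1311), Rational(1, 2)) = Pow(Add(Pow(Add(5, -37), -1), 1311), Rational(1, 2)) = Pow(Add(Pow(-32, -1), 1311), Rational(1, 2)) = Pow(Add(Rational(-1, 32), 1311), Rational(1, 2)) = Pow(Rational(41951, 32), Rational(1, 2)) = Mul(Rational(1, 8), Pow(83902, Rational(1, 2)))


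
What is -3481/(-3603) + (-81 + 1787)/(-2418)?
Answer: 126130/484003 ≈ 0.26060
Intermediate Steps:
-3481/(-3603) + (-81 + 1787)/(-2418) = -3481*(-1/3603) + 1706*(-1/2418) = 3481/3603 - 853/1209 = 126130/484003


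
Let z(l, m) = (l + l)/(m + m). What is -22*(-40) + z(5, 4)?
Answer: 3525/4 ≈ 881.25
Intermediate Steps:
z(l, m) = l/m (z(l, m) = (2*l)/((2*m)) = (2*l)*(1/(2*m)) = l/m)
-22*(-40) + z(5, 4) = -22*(-40) + 5/4 = 880 + 5*(¼) = 880 + 5/4 = 3525/4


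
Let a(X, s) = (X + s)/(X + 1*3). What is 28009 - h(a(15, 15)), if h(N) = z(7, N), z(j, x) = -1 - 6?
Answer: 28016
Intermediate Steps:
z(j, x) = -7
a(X, s) = (X + s)/(3 + X) (a(X, s) = (X + s)/(X + 3) = (X + s)/(3 + X))
h(N) = -7
28009 - h(a(15, 15)) = 28009 - 1*(-7) = 28009 + 7 = 28016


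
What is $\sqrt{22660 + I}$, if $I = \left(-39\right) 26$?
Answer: $\sqrt{21646} \approx 147.13$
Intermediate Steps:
$I = -1014$
$\sqrt{22660 + I} = \sqrt{22660 - 1014} = \sqrt{21646}$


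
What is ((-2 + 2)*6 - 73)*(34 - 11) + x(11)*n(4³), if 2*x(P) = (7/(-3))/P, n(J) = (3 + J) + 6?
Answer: -111325/66 ≈ -1686.7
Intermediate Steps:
n(J) = 9 + J
x(P) = -7/(6*P) (x(P) = ((7/(-3))/P)/2 = ((7*(-⅓))/P)/2 = (-7/(3*P))/2 = -7/(6*P))
((-2 + 2)*6 - 73)*(34 - 11) + x(11)*n(4³) = ((-2 + 2)*6 - 73)*(34 - 11) + (-7/6/11)*(9 + 4³) = (0*6 - 73)*23 + (-7/6*1/11)*(9 + 64) = (0 - 73)*23 - 7/66*73 = -73*23 - 511/66 = -1679 - 511/66 = -111325/66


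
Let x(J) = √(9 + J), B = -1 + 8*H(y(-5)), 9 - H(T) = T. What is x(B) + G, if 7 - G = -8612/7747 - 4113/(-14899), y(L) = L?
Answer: 904404648/115422553 + 2*√30 ≈ 18.790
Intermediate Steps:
H(T) = 9 - T
B = 111 (B = -1 + 8*(9 - 1*(-5)) = -1 + 8*(9 + 5) = -1 + 8*14 = -1 + 112 = 111)
G = 904404648/115422553 (G = 7 - (-8612/7747 - 4113/(-14899)) = 7 - (-8612*1/7747 - 4113*(-1/14899)) = 7 - (-8612/7747 + 4113/14899) = 7 - 1*(-96446777/115422553) = 7 + 96446777/115422553 = 904404648/115422553 ≈ 7.8356)
x(B) + G = √(9 + 111) + 904404648/115422553 = √120 + 904404648/115422553 = 2*√30 + 904404648/115422553 = 904404648/115422553 + 2*√30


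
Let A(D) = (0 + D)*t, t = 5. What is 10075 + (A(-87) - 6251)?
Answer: 3389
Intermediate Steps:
A(D) = 5*D (A(D) = (0 + D)*5 = D*5 = 5*D)
10075 + (A(-87) - 6251) = 10075 + (5*(-87) - 6251) = 10075 + (-435 - 6251) = 10075 - 6686 = 3389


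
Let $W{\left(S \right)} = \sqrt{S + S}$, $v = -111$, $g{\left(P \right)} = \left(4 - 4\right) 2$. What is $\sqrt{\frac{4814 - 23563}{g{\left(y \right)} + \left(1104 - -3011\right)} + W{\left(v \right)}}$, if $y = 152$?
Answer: $\frac{\sqrt{-77152135 + 16933225 i \sqrt{222}}}{4115} \approx 2.3478 + 3.1731 i$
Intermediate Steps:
$g{\left(P \right)} = 0$ ($g{\left(P \right)} = 0 \cdot 2 = 0$)
$W{\left(S \right)} = \sqrt{2} \sqrt{S}$ ($W{\left(S \right)} = \sqrt{2 S} = \sqrt{2} \sqrt{S}$)
$\sqrt{\frac{4814 - 23563}{g{\left(y \right)} + \left(1104 - -3011\right)} + W{\left(v \right)}} = \sqrt{\frac{4814 - 23563}{0 + \left(1104 - -3011\right)} + \sqrt{2} \sqrt{-111}} = \sqrt{- \frac{18749}{0 + \left(1104 + 3011\right)} + \sqrt{2} i \sqrt{111}} = \sqrt{- \frac{18749}{0 + 4115} + i \sqrt{222}} = \sqrt{- \frac{18749}{4115} + i \sqrt{222}}$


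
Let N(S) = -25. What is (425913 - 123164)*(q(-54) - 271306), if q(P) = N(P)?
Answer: -82145188919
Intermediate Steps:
q(P) = -25
(425913 - 123164)*(q(-54) - 271306) = (425913 - 123164)*(-25 - 271306) = 302749*(-271331) = -82145188919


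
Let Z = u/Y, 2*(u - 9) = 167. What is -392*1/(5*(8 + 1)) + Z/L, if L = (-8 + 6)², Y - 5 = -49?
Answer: -146309/15840 ≈ -9.2367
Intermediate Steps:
Y = -44 (Y = 5 - 49 = -44)
u = 185/2 (u = 9 + (½)*167 = 9 + 167/2 = 185/2 ≈ 92.500)
Z = -185/88 (Z = (185/2)/(-44) = (185/2)*(-1/44) = -185/88 ≈ -2.1023)
L = 4 (L = (-2)² = 4)
-392*1/(5*(8 + 1)) + Z/L = -392*1/(5*(8 + 1)) - 185/88/4 = -392/(5*9) - 185/88*¼ = -392/45 - 185/352 = -146309/15840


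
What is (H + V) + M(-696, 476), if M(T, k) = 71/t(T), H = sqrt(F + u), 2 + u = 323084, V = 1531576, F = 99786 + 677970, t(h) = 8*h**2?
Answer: 5935359356999/3875328 + sqrt(1100838) ≈ 1.5326e+6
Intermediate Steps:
F = 777756
u = 323082 (u = -2 + 323084 = 323082)
H = sqrt(1100838) (H = sqrt(777756 + 323082) = sqrt(1100838) ≈ 1049.2)
M(T, k) = 71/(8*T**2) (M(T, k) = 71/((8*T**2)) = 71*(1/(8*T**2)) = 71/(8*T**2))
(H + V) + M(-696, 476) = (sqrt(1100838) + 1531576) + (71/8)/(-696)**2 = (1531576 + sqrt(1100838)) + (71/8)*(1/484416) = (1531576 + sqrt(1100838)) + 71/3875328 = 5935359356999/3875328 + sqrt(1100838)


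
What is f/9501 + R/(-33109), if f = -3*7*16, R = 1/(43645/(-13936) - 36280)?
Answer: -1875024645643488/53019671361870175 ≈ -0.035365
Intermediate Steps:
R = -13936/505641725 (R = 1/(43645*(-1/13936) - 36280) = 1/(-43645/13936 - 36280) = 1/(-505641725/13936) = -13936/505641725 ≈ -2.7561e-5)
f = -336 (f = -21*16 = -336)
f/9501 + R/(-33109) = -336/9501 - 13936/505641725/(-33109) = -336*1/9501 - 13936/505641725*(-1/33109) = -112/3167 + 13936/16741291873025 = -1875024645643488/53019671361870175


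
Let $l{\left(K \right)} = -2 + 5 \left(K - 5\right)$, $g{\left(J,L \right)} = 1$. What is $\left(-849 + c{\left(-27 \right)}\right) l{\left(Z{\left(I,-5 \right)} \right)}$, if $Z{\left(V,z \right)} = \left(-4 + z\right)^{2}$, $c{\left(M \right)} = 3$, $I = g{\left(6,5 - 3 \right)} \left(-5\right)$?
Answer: $-319788$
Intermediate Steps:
$I = -5$ ($I = 1 \left(-5\right) = -5$)
$l{\left(K \right)} = -27 + 5 K$ ($l{\left(K \right)} = -2 + 5 \left(K - 5\right) = -2 + 5 \left(-5 + K\right) = -2 + \left(-25 + 5 K\right) = -27 + 5 K$)
$\left(-849 + c{\left(-27 \right)}\right) l{\left(Z{\left(I,-5 \right)} \right)} = \left(-849 + 3\right) \left(-27 + 5 \left(-4 - 5\right)^{2}\right) = - 846 \left(-27 + 5 \left(-9\right)^{2}\right) = - 846 \left(-27 + 5 \cdot 81\right) = - 846 \left(-27 + 405\right) = \left(-846\right) 378 = -319788$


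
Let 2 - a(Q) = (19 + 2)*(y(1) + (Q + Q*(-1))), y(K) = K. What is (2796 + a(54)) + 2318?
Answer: 5095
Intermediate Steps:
a(Q) = -19 (a(Q) = 2 - (19 + 2)*(1 + (Q + Q*(-1))) = 2 - 21*(1 + (Q - Q)) = 2 - 21*(1 + 0) = 2 - 21 = -19)
(2796 + a(54)) + 2318 = (2796 - 19) + 2318 = 2777 + 2318 = 5095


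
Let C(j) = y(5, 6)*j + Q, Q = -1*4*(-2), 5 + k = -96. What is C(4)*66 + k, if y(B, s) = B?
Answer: 1747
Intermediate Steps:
k = -101 (k = -5 - 96 = -101)
Q = 8 (Q = -4*(-2) = 8)
C(j) = 8 + 5*j (C(j) = 5*j + 8 = 8 + 5*j)
C(4)*66 + k = (8 + 5*4)*66 - 101 = (8 + 20)*66 - 101 = 28*66 - 101 = 1848 - 101 = 1747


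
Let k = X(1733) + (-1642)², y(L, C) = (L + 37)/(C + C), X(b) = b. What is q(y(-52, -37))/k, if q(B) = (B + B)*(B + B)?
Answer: 75/1231140331 ≈ 6.0919e-8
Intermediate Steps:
y(L, C) = (37 + L)/(2*C) (y(L, C) = (37 + L)/((2*C)) = (37 + L)*(1/(2*C)) = (37 + L)/(2*C))
q(B) = 4*B² (q(B) = (2*B)*(2*B) = 4*B²)
k = 2697897 (k = 1733 + (-1642)² = 1733 + 2696164 = 2697897)
q(y(-52, -37))/k = (4*((½)*(37 - 52)/(-37))²)/2697897 = (4*((½)*(-1/37)*(-15))²)*(1/2697897) = (4*(15/74)²)*(1/2697897) = (4*(225/5476))*(1/2697897) = (225/1369)*(1/2697897) = 75/1231140331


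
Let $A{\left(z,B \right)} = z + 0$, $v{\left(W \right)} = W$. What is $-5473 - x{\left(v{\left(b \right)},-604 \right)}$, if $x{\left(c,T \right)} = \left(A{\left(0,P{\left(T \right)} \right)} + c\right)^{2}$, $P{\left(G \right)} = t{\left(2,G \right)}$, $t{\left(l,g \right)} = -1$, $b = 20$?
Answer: $-5873$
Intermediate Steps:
$P{\left(G \right)} = -1$
$A{\left(z,B \right)} = z$
$x{\left(c,T \right)} = c^{2}$ ($x{\left(c,T \right)} = \left(0 + c\right)^{2} = c^{2}$)
$-5473 - x{\left(v{\left(b \right)},-604 \right)} = -5473 - 20^{2} = -5473 - 400 = -5873$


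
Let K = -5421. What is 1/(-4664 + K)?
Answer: -1/10085 ≈ -9.9157e-5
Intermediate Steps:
1/(-4664 + K) = 1/(-4664 - 5421) = 1/(-10085) = -1/10085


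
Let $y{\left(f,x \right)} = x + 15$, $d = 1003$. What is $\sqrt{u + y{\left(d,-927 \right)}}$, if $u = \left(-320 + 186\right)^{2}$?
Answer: $2 \sqrt{4261} \approx 130.55$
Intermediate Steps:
$y{\left(f,x \right)} = 15 + x$
$u = 17956$ ($u = \left(-134\right)^{2} = 17956$)
$\sqrt{u + y{\left(d,-927 \right)}} = \sqrt{17956 + \left(15 - 927\right)} = \sqrt{17956 - 912} = \sqrt{17044} = 2 \sqrt{4261}$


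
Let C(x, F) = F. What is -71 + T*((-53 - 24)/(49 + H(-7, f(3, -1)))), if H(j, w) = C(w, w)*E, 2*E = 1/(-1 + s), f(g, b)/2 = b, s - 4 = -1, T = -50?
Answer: 813/97 ≈ 8.3814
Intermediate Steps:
s = 3 (s = 4 - 1 = 3)
f(g, b) = 2*b
E = 1/4 (E = 1/(2*(-1 + 3)) = (1/2)/2 = (1/2)*(1/2) = 1/4 ≈ 0.25000)
H(j, w) = w/4 (H(j, w) = w*(1/4) = w/4)
-71 + T*((-53 - 24)/(49 + H(-7, f(3, -1)))) = -71 - 50*(-53 - 24)/(49 + (2*(-1))/4) = -71 - (-3850)/(49 + (1/4)*(-2)) = -71 - (-3850)/(49 - 1/2) = -71 - (-3850)/97/2 = -71 - (-3850)*2/97 = -71 - 50*(-154/97) = -71 + 7700/97 = 813/97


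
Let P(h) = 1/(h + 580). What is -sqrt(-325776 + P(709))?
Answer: -I*sqrt(541283664007)/1289 ≈ -570.77*I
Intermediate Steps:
P(h) = 1/(580 + h)
-sqrt(-325776 + P(709)) = -sqrt(-325776 + 1/(580 + 709)) = -sqrt(-325776 + 1/1289) = -sqrt(-419925263/1289) = -I*sqrt(541283664007)/1289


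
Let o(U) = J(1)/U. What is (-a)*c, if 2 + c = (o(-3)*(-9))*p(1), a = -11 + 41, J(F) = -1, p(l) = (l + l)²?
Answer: 420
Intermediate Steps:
p(l) = 4*l² (p(l) = (2*l)² = 4*l²)
o(U) = -1/U
a = 30
c = -14 (c = -2 + (-1/(-3)*(-9))*(4*1²) = -2 + (-1*(-⅓)*(-9))*(4*1) = -2 + ((⅓)*(-9))*4 = -2 - 3*4 = -2 - 12 = -14)
(-a)*c = -1*30*(-14) = -30*(-14) = 420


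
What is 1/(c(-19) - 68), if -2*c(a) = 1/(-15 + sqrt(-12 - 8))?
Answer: -66610/4527441 - 4*I*sqrt(5)/4527441 ≈ -0.014713 - 1.9756e-6*I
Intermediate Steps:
c(a) = -1/(2*(-15 + 2*I*sqrt(5))) (c(a) = -1/(2*(-15 + sqrt(-12 - 8))) = -1/(2*(-15 + sqrt(-20))) = -1/(2*(-15 + 2*I*sqrt(5))))
1/(c(-19) - 68) = 1/((3/98 + I*sqrt(5)/245) - 68) = 1/(-6661/98 + I*sqrt(5)/245)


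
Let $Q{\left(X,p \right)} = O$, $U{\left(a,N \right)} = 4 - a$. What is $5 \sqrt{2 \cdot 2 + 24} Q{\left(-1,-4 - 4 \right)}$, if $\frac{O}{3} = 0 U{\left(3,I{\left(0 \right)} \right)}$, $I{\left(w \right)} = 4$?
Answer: $0$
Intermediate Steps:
$O = 0$ ($O = 3 \cdot 0 \left(4 - 3\right) = 3 \cdot 0 \cdot 1 = 3 \cdot 0 = 0$)
$Q{\left(X,p \right)} = 0$
$5 \sqrt{2 \cdot 2 + 24} Q{\left(-1,-4 - 4 \right)} = 5 \sqrt{2 \cdot 2 + 24} \cdot 0 = 5 \sqrt{4 + 24} \cdot 0 = 5 \sqrt{28} \cdot 0 = 5 \cdot 2 \sqrt{7} \cdot 0 = 10 \sqrt{7} \cdot 0 = 0$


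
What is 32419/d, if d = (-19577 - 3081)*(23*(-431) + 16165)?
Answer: -32419/141657816 ≈ -0.00022885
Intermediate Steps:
d = -141657816 (d = -22658*(-9913 + 16165) = -22658*6252 = -141657816)
32419/d = 32419/(-141657816) = 32419*(-1/141657816) = -32419/141657816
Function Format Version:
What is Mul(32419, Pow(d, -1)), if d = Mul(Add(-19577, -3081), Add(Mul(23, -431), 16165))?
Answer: Rational(-32419, 141657816) ≈ -0.00022885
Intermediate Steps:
d = -141657816 (d = Mul(-22658, Add(-9913, 16165)) = Mul(-22658, 6252) = -141657816)
Mul(32419, Pow(d, -1)) = Mul(32419, Pow(-141657816, -1)) = Mul(32419, Rational(-1, 141657816)) = Rational(-32419, 141657816)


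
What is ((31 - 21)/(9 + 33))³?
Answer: 125/9261 ≈ 0.013497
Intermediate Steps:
((31 - 21)/(9 + 33))³ = (10/42)³ = (10*(1/42))³ = (5/21)³ = 125/9261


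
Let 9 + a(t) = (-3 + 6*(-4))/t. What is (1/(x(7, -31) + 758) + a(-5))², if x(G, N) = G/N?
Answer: 178660918489/13795677025 ≈ 12.951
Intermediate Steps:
a(t) = -9 - 27/t (a(t) = -9 + (-3 + 6*(-4))/t = -9 + (-3 - 24)/t = -9 - 27/t)
(1/(x(7, -31) + 758) + a(-5))² = (1/(7/(-31) + 758) + (-9 - 27/(-5)))² = (1/(7*(-1/31) + 758) + (-9 - 27*(-⅕)))² = (1/(-7/31 + 758) + (-9 + 27/5))² = (1/(23491/31) - 18/5)² = (31/23491 - 18/5)² = (-422683/117455)² = 178660918489/13795677025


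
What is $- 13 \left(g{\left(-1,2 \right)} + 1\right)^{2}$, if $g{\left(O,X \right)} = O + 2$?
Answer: $-52$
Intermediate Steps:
$g{\left(O,X \right)} = 2 + O$
$- 13 \left(g{\left(-1,2 \right)} + 1\right)^{2} = - 13 \left(\left(2 - 1\right) + 1\right)^{2} = - 13 \left(1 + 1\right)^{2} = - 13 \cdot 2^{2} = \left(-13\right) 4 = -52$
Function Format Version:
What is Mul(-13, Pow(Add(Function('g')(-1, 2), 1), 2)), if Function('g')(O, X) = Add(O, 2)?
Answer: -52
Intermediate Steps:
Function('g')(O, X) = Add(2, O)
Mul(-13, Pow(Add(Function('g')(-1, 2), 1), 2)) = Mul(-13, Pow(Add(Add(2, -1), 1), 2)) = Mul(-13, Pow(Add(1, 1), 2)) = Mul(-13, Pow(2, 2)) = Mul(-13, 4) = -52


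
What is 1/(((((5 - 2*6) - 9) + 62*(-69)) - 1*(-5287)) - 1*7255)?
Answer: -1/6262 ≈ -0.00015969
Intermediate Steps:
1/(((((5 - 2*6) - 9) + 62*(-69)) - 1*(-5287)) - 1*7255) = 1/(((((5 - 12) - 9) - 4278) + 5287) - 7255) = 1/((((-7 - 9) - 4278) + 5287) - 7255) = 1/(((-16 - 4278) + 5287) - 7255) = 1/((-4294 + 5287) - 7255) = 1/(993 - 7255) = 1/(-6262) = -1/6262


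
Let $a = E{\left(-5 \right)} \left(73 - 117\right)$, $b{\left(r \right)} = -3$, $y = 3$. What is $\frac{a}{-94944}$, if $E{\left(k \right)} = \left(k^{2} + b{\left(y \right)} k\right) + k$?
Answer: $\frac{385}{23736} \approx 0.01622$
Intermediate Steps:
$E{\left(k \right)} = k^{2} - 2 k$ ($E{\left(k \right)} = \left(k^{2} - 3 k\right) + k = k^{2} - 2 k$)
$a = -1540$ ($a = - 5 \left(-2 - 5\right) \left(73 - 117\right) = \left(-5\right) \left(-7\right) \left(-44\right) = 35 \left(-44\right) = -1540$)
$\frac{a}{-94944} = - \frac{1540}{-94944} = \left(-1540\right) \left(- \frac{1}{94944}\right) = \frac{385}{23736}$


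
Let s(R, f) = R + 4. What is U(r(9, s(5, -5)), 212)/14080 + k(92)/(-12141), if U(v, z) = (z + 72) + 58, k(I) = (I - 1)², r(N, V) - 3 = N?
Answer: -56222129/85472640 ≈ -0.65778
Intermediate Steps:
s(R, f) = 4 + R
r(N, V) = 3 + N
k(I) = (-1 + I)²
U(v, z) = 130 + z (U(v, z) = (72 + z) + 58 = 130 + z)
U(r(9, s(5, -5)), 212)/14080 + k(92)/(-12141) = (130 + 212)/14080 + (-1 + 92)²/(-12141) = 342*(1/14080) + 91²*(-1/12141) = 171/7040 + 8281*(-1/12141) = 171/7040 - 8281/12141 = -56222129/85472640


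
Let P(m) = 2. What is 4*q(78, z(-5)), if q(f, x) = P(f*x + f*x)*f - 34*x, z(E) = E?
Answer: 1304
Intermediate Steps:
q(f, x) = -34*x + 2*f (q(f, x) = 2*f - 34*x = -34*x + 2*f)
4*q(78, z(-5)) = 4*(-34*(-5) + 2*78) = 4*(170 + 156) = 4*326 = 1304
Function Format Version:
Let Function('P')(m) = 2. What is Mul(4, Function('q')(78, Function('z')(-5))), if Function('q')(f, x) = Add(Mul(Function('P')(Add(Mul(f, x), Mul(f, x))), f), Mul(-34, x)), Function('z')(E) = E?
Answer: 1304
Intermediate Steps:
Function('q')(f, x) = Add(Mul(-34, x), Mul(2, f)) (Function('q')(f, x) = Add(Mul(2, f), Mul(-34, x)) = Add(Mul(-34, x), Mul(2, f)))
Mul(4, Function('q')(78, Function('z')(-5))) = Mul(4, Add(Mul(-34, -5), Mul(2, 78))) = Mul(4, Add(170, 156)) = Mul(4, 326) = 1304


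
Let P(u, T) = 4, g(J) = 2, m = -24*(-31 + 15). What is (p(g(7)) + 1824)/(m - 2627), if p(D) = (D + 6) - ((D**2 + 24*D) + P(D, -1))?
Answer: -1776/2243 ≈ -0.79180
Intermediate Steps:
m = 384 (m = -24*(-16) = 384)
p(D) = 2 - D**2 - 23*D (p(D) = (D + 6) - ((D**2 + 24*D) + 4) = (6 + D) - (4 + D**2 + 24*D) = (6 + D) + (-4 - D**2 - 24*D) = 2 - D**2 - 23*D)
(p(g(7)) + 1824)/(m - 2627) = ((2 - 1*2**2 - 23*2) + 1824)/(384 - 2627) = ((2 - 1*4 - 46) + 1824)/(-2243) = ((2 - 4 - 46) + 1824)*(-1/2243) = (-48 + 1824)*(-1/2243) = 1776*(-1/2243) = -1776/2243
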